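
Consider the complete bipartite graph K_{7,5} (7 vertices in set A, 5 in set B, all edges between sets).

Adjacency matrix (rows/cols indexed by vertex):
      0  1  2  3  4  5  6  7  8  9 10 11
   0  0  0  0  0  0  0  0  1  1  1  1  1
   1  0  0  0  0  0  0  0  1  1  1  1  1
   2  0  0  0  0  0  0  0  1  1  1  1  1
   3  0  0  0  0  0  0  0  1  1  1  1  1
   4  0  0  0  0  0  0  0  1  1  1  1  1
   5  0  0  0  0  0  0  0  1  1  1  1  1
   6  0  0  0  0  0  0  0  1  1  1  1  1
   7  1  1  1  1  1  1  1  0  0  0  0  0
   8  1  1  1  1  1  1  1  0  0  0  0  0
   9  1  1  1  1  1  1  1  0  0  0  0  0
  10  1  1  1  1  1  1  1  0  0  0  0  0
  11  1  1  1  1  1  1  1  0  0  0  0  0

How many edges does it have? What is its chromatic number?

K_{7,5} has 7 * 5 = 35 edges.
Bipartite graphs have chromatic number 2 (color each partition differently).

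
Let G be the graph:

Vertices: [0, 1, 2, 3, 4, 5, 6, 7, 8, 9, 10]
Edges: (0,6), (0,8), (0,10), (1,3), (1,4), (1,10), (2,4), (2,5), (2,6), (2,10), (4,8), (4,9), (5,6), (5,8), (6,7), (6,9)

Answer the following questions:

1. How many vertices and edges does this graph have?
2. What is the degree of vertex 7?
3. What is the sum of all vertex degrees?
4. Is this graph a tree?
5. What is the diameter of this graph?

Count: 11 vertices, 16 edges.
Vertex 7 has neighbors [6], degree = 1.
Handshaking lemma: 2 * 16 = 32.
A tree on 11 vertices has 10 edges. This graph has 16 edges (6 extra). Not a tree.
Diameter (longest shortest path) = 5.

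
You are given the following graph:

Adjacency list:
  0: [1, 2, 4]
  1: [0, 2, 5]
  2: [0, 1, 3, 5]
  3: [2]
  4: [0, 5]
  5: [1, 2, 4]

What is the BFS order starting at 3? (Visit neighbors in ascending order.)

BFS from vertex 3 (neighbors processed in ascending order):
Visit order: 3, 2, 0, 1, 5, 4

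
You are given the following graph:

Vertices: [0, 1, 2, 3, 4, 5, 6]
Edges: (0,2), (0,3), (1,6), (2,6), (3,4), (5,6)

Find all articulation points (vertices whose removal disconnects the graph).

An articulation point is a vertex whose removal disconnects the graph.
Articulation points: [0, 2, 3, 6]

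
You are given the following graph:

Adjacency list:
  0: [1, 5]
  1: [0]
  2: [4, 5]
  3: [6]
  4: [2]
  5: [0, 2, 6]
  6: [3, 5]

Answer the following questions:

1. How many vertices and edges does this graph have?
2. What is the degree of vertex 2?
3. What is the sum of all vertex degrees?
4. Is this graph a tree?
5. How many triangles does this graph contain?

Count: 7 vertices, 6 edges.
Vertex 2 has neighbors [4, 5], degree = 2.
Handshaking lemma: 2 * 6 = 12.
A graph is a tree iff it is connected and has exactly n-1 edges. This graph is connected (all 7 vertices in one component) and has 7-1 = 6 edges. It is a tree.
Number of triangles = 0.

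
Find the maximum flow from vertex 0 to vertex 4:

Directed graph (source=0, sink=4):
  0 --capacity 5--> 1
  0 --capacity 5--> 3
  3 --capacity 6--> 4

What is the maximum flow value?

Computing max flow:
  Flow on (0->3): 5/5
  Flow on (3->4): 5/6
Maximum flow = 5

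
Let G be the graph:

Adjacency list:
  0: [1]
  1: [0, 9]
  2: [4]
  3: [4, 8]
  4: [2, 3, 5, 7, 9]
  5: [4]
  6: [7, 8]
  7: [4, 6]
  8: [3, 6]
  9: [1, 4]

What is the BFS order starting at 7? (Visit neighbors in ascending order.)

BFS from vertex 7 (neighbors processed in ascending order):
Visit order: 7, 4, 6, 2, 3, 5, 9, 8, 1, 0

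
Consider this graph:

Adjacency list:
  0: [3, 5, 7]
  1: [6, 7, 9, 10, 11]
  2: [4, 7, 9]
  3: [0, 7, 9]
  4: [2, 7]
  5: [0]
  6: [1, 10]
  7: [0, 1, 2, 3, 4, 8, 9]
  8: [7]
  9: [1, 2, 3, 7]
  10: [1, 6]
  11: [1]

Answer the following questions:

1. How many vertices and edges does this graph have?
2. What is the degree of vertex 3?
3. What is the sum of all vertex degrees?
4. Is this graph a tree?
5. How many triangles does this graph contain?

Count: 12 vertices, 17 edges.
Vertex 3 has neighbors [0, 7, 9], degree = 3.
Handshaking lemma: 2 * 17 = 34.
A tree on 12 vertices has 11 edges. This graph has 17 edges (6 extra). Not a tree.
Number of triangles = 6.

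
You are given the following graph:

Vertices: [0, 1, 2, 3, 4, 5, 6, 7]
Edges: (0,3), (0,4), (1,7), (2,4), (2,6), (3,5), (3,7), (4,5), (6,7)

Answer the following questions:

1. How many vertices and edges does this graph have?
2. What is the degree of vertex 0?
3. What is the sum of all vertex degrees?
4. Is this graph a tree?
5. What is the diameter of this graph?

Count: 8 vertices, 9 edges.
Vertex 0 has neighbors [3, 4], degree = 2.
Handshaking lemma: 2 * 9 = 18.
A tree on 8 vertices has 7 edges. This graph has 9 edges (2 extra). Not a tree.
Diameter (longest shortest path) = 4.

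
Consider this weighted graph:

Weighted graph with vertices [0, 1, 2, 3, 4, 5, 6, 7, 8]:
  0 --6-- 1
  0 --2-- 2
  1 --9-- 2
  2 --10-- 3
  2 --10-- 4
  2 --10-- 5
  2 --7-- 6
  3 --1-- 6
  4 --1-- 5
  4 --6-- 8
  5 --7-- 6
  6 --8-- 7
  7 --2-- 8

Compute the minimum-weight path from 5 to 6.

Using Dijkstra's algorithm from vertex 5:
Shortest path: 5 -> 6
Total weight: 7 = 7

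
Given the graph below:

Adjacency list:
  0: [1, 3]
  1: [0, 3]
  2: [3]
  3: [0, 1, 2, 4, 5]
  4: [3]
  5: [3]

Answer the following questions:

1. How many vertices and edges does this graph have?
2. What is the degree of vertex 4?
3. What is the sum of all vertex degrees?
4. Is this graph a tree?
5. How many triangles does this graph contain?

Count: 6 vertices, 6 edges.
Vertex 4 has neighbors [3], degree = 1.
Handshaking lemma: 2 * 6 = 12.
A tree on 6 vertices has 5 edges. This graph has 6 edges (1 extra). Not a tree.
Number of triangles = 1.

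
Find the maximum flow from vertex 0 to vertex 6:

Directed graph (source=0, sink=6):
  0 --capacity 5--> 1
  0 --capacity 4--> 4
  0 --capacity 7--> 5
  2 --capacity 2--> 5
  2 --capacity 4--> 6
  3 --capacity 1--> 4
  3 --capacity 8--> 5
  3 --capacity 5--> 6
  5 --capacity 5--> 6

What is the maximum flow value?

Computing max flow:
  Flow on (0->5): 5/7
  Flow on (5->6): 5/5
Maximum flow = 5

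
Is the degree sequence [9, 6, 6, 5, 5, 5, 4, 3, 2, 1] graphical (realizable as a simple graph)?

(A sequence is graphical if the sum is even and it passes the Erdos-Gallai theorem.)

Sum of degrees = 46. Sum is even and passes Erdos-Gallai. The sequence IS graphical.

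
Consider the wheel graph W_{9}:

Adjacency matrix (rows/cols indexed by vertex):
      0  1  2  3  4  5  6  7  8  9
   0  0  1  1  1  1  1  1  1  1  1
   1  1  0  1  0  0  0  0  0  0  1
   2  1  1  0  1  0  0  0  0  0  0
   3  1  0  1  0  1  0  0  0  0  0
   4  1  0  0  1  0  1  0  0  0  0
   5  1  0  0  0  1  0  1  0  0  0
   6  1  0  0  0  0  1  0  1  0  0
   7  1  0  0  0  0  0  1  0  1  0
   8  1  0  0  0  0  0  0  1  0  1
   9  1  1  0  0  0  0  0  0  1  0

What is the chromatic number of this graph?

W_{9} = C_{9} plus a hub adjacent to every cycle vertex.
The outer cycle needs 3 colors (odd cycle); the hub is adjacent to all of them so needs a fresh color.
Chromatic number = 3 + 1 = 4.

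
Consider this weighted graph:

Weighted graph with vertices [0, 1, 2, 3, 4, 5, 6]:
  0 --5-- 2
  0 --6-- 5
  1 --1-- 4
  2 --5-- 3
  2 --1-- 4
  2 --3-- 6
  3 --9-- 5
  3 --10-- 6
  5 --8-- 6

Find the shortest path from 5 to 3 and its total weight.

Using Dijkstra's algorithm from vertex 5:
Shortest path: 5 -> 3
Total weight: 9 = 9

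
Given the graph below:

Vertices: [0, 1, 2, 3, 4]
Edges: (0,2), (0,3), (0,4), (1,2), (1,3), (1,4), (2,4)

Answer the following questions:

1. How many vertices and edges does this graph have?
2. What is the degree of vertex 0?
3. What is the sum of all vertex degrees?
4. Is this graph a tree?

Count: 5 vertices, 7 edges.
Vertex 0 has neighbors [2, 3, 4], degree = 3.
Handshaking lemma: 2 * 7 = 14.
A tree on 5 vertices has 4 edges. This graph has 7 edges (3 extra). Not a tree.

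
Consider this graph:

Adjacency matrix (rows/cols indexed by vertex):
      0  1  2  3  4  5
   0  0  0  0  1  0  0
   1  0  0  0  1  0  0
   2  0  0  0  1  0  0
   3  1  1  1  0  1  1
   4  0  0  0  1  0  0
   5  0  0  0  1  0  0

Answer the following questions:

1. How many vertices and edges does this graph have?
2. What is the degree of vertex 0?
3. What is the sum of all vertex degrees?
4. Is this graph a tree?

Count: 6 vertices, 5 edges.
Vertex 0 has neighbors [3], degree = 1.
Handshaking lemma: 2 * 5 = 10.
A graph is a tree iff it is connected and has exactly n-1 edges. This graph is connected (all 6 vertices in one component) and has 6-1 = 5 edges. It is a tree.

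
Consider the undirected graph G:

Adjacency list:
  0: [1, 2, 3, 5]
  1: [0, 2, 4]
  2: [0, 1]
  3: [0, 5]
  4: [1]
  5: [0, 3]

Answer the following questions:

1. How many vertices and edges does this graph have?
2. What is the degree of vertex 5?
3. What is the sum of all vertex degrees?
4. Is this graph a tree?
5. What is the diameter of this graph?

Count: 6 vertices, 7 edges.
Vertex 5 has neighbors [0, 3], degree = 2.
Handshaking lemma: 2 * 7 = 14.
A tree on 6 vertices has 5 edges. This graph has 7 edges (2 extra). Not a tree.
Diameter (longest shortest path) = 3.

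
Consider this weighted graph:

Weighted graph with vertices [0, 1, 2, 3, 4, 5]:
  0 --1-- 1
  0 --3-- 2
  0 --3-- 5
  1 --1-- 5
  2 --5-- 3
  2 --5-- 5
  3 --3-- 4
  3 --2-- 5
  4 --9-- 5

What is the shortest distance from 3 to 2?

Using Dijkstra's algorithm from vertex 3:
Shortest path: 3 -> 2
Total weight: 5 = 5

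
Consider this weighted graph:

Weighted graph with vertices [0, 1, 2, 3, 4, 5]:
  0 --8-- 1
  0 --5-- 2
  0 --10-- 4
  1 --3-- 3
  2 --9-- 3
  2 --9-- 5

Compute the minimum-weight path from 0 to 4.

Using Dijkstra's algorithm from vertex 0:
Shortest path: 0 -> 4
Total weight: 10 = 10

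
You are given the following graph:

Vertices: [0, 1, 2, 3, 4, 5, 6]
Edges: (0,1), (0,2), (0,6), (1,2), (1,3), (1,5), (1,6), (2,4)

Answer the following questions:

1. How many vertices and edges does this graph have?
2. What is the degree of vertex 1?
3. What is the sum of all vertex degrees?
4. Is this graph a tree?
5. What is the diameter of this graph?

Count: 7 vertices, 8 edges.
Vertex 1 has neighbors [0, 2, 3, 5, 6], degree = 5.
Handshaking lemma: 2 * 8 = 16.
A tree on 7 vertices has 6 edges. This graph has 8 edges (2 extra). Not a tree.
Diameter (longest shortest path) = 3.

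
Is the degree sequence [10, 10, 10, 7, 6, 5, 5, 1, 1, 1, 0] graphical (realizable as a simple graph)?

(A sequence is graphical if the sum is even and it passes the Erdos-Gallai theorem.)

Sum of degrees = 56. Sum is even but fails Erdos-Gallai. The sequence is NOT graphical.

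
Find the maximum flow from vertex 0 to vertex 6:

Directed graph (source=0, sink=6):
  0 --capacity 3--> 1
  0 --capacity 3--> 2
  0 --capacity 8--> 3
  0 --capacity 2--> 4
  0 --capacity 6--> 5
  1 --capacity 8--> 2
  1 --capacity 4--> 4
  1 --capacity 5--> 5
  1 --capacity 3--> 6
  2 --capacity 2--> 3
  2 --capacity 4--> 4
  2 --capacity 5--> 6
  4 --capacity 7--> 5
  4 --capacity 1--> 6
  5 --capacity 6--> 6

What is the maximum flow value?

Computing max flow:
  Flow on (0->1): 3/3
  Flow on (0->2): 3/3
  Flow on (0->4): 2/2
  Flow on (0->5): 5/6
  Flow on (1->6): 3/3
  Flow on (2->6): 3/5
  Flow on (4->5): 1/7
  Flow on (4->6): 1/1
  Flow on (5->6): 6/6
Maximum flow = 13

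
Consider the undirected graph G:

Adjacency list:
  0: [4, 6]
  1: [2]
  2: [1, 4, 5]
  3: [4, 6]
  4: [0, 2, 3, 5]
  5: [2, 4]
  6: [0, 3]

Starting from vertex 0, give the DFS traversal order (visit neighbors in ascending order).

DFS from vertex 0 (neighbors processed in ascending order):
Visit order: 0, 4, 2, 1, 5, 3, 6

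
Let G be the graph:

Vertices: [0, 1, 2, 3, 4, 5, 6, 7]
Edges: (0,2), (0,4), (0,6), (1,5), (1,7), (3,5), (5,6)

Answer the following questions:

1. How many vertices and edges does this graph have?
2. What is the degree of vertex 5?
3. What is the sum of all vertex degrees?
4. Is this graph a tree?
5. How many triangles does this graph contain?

Count: 8 vertices, 7 edges.
Vertex 5 has neighbors [1, 3, 6], degree = 3.
Handshaking lemma: 2 * 7 = 14.
A graph is a tree iff it is connected and has exactly n-1 edges. This graph is connected (all 8 vertices in one component) and has 8-1 = 7 edges. It is a tree.
Number of triangles = 0.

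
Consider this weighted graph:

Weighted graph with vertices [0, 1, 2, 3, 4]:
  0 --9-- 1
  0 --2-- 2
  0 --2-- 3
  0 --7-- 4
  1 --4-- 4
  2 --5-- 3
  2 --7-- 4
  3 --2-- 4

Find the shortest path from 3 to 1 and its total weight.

Using Dijkstra's algorithm from vertex 3:
Shortest path: 3 -> 4 -> 1
Total weight: 2 + 4 = 6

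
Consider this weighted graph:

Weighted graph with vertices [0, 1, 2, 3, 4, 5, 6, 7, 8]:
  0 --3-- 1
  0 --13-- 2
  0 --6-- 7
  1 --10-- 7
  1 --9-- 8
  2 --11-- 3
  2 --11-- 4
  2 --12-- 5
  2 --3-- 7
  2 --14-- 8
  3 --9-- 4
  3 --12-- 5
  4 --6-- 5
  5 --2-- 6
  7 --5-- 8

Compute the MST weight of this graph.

Applying Kruskal's algorithm (sort edges by weight, add if no cycle):
  Add (5,6) w=2
  Add (0,1) w=3
  Add (2,7) w=3
  Add (7,8) w=5
  Add (0,7) w=6
  Add (4,5) w=6
  Skip (1,8) w=9 (creates cycle)
  Add (3,4) w=9
  Skip (1,7) w=10 (creates cycle)
  Add (2,4) w=11
  Skip (2,3) w=11 (creates cycle)
  Skip (2,5) w=12 (creates cycle)
  Skip (3,5) w=12 (creates cycle)
  Skip (0,2) w=13 (creates cycle)
  Skip (2,8) w=14 (creates cycle)
MST weight = 45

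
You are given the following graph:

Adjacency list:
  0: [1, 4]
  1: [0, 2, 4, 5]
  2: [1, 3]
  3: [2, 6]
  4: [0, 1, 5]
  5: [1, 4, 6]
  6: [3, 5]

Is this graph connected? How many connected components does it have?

Checking connectivity: the graph has 1 connected component(s).
All vertices are reachable from each other. The graph IS connected.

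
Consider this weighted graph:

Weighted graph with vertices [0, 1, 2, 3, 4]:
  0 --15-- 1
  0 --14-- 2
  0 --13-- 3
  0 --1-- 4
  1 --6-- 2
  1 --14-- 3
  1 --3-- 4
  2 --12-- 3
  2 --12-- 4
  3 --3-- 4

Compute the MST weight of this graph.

Applying Kruskal's algorithm (sort edges by weight, add if no cycle):
  Add (0,4) w=1
  Add (1,4) w=3
  Add (3,4) w=3
  Add (1,2) w=6
  Skip (2,3) w=12 (creates cycle)
  Skip (2,4) w=12 (creates cycle)
  Skip (0,3) w=13 (creates cycle)
  Skip (0,2) w=14 (creates cycle)
  Skip (1,3) w=14 (creates cycle)
  Skip (0,1) w=15 (creates cycle)
MST weight = 13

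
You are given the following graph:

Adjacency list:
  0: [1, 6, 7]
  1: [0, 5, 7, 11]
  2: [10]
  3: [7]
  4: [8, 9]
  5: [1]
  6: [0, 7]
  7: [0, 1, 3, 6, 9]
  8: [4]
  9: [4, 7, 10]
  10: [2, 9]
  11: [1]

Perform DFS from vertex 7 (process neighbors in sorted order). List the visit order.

DFS from vertex 7 (neighbors processed in ascending order):
Visit order: 7, 0, 1, 5, 11, 6, 3, 9, 4, 8, 10, 2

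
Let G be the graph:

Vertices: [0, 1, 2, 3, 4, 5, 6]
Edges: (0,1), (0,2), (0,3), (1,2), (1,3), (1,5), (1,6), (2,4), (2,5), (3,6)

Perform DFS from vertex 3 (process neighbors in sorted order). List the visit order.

DFS from vertex 3 (neighbors processed in ascending order):
Visit order: 3, 0, 1, 2, 4, 5, 6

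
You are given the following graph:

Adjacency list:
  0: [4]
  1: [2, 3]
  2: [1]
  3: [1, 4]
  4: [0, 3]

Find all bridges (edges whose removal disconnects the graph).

A bridge is an edge whose removal increases the number of connected components.
Bridges found: (0,4), (1,2), (1,3), (3,4)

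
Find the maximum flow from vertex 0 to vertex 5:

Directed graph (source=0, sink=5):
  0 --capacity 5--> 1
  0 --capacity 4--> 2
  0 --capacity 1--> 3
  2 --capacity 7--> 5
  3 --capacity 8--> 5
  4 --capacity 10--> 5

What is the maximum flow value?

Computing max flow:
  Flow on (0->2): 4/4
  Flow on (0->3): 1/1
  Flow on (2->5): 4/7
  Flow on (3->5): 1/8
Maximum flow = 5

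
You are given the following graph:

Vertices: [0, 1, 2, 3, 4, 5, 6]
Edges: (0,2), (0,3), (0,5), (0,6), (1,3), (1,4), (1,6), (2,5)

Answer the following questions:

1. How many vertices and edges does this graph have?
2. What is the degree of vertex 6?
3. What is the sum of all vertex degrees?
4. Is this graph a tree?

Count: 7 vertices, 8 edges.
Vertex 6 has neighbors [0, 1], degree = 2.
Handshaking lemma: 2 * 8 = 16.
A tree on 7 vertices has 6 edges. This graph has 8 edges (2 extra). Not a tree.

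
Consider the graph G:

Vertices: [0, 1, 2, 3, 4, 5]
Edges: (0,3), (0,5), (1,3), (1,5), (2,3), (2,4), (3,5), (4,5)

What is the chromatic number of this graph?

The graph has a maximum clique of size 3 (lower bound on chromatic number).
A valid 3-coloring: {0: 2, 1: 2, 2: 1, 3: 0, 4: 0, 5: 1}.
Chromatic number = 3.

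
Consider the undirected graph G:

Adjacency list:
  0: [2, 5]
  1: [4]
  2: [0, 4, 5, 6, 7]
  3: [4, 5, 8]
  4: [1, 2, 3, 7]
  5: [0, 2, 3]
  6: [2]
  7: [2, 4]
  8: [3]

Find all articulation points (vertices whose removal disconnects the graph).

An articulation point is a vertex whose removal disconnects the graph.
Articulation points: [2, 3, 4]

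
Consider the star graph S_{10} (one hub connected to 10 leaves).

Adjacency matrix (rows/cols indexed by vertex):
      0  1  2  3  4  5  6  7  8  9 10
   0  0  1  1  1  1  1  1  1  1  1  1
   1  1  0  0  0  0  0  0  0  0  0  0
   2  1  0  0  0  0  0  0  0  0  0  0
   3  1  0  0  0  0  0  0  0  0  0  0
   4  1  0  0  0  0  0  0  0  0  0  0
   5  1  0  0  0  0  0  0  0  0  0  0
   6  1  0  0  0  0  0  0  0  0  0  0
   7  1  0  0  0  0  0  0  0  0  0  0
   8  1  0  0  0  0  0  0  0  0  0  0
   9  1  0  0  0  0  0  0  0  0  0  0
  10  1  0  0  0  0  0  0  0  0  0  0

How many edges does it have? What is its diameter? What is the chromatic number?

Star graph S_{10}: the hub connects to all 10 leaves.
Edges = 10.
Diameter = 2 (any leaf to hub is 1, leaf to leaf through hub is 2).
Star graphs are bipartite (hub vs leaves), so chromatic number = 2.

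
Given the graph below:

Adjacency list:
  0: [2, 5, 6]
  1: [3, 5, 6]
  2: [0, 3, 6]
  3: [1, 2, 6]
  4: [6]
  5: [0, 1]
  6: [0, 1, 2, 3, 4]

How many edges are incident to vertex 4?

Vertex 4 has neighbors [6], so deg(4) = 1.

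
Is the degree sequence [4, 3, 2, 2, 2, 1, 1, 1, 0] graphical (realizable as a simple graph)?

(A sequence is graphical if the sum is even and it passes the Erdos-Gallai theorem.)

Sum of degrees = 16. Sum is even and passes Erdos-Gallai. The sequence IS graphical.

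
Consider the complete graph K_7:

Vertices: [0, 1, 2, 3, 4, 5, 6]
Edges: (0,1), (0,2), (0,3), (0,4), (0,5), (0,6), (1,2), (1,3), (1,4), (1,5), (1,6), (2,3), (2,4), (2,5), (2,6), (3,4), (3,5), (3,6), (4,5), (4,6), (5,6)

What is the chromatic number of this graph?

In K_7, every vertex is adjacent to every other vertex.
Each vertex needs a unique color.
Chromatic number = 7.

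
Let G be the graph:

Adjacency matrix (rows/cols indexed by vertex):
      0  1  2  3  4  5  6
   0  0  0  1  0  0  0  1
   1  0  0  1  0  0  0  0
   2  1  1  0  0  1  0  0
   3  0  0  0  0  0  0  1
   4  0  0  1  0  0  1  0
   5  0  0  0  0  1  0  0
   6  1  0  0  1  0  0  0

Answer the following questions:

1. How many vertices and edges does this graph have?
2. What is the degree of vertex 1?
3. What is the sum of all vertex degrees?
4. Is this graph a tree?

Count: 7 vertices, 6 edges.
Vertex 1 has neighbors [2], degree = 1.
Handshaking lemma: 2 * 6 = 12.
A graph is a tree iff it is connected and has exactly n-1 edges. This graph is connected (all 7 vertices in one component) and has 7-1 = 6 edges. It is a tree.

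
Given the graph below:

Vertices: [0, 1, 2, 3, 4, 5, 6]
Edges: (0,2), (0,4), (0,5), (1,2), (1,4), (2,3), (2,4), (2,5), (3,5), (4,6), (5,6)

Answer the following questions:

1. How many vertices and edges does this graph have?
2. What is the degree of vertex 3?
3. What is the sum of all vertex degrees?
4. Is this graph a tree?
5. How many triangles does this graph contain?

Count: 7 vertices, 11 edges.
Vertex 3 has neighbors [2, 5], degree = 2.
Handshaking lemma: 2 * 11 = 22.
A tree on 7 vertices has 6 edges. This graph has 11 edges (5 extra). Not a tree.
Number of triangles = 4.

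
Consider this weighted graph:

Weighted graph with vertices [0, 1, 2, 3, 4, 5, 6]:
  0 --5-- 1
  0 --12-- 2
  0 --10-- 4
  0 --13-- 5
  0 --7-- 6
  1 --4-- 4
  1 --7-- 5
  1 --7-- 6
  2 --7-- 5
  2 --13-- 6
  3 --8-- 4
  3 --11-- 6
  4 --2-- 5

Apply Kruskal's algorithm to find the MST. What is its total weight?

Applying Kruskal's algorithm (sort edges by weight, add if no cycle):
  Add (4,5) w=2
  Add (1,4) w=4
  Add (0,1) w=5
  Add (0,6) w=7
  Skip (1,5) w=7 (creates cycle)
  Skip (1,6) w=7 (creates cycle)
  Add (2,5) w=7
  Add (3,4) w=8
  Skip (0,4) w=10 (creates cycle)
  Skip (3,6) w=11 (creates cycle)
  Skip (0,2) w=12 (creates cycle)
  Skip (0,5) w=13 (creates cycle)
  Skip (2,6) w=13 (creates cycle)
MST weight = 33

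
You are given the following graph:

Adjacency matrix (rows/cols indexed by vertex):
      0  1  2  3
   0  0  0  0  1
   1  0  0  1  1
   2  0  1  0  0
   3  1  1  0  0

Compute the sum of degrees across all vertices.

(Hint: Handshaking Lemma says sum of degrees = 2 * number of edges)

Count edges: 3 edges.
By Handshaking Lemma: sum of degrees = 2 * 3 = 6.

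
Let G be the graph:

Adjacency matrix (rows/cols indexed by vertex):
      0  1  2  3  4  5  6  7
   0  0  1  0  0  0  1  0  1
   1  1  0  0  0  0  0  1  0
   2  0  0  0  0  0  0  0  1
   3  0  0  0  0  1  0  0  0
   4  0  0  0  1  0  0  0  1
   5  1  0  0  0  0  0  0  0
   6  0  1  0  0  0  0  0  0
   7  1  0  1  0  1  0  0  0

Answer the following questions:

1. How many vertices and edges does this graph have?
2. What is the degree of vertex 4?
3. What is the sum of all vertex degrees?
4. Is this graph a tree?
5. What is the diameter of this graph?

Count: 8 vertices, 7 edges.
Vertex 4 has neighbors [3, 7], degree = 2.
Handshaking lemma: 2 * 7 = 14.
A graph is a tree iff it is connected and has exactly n-1 edges. This graph is connected (all 8 vertices in one component) and has 8-1 = 7 edges. It is a tree.
Diameter (longest shortest path) = 5.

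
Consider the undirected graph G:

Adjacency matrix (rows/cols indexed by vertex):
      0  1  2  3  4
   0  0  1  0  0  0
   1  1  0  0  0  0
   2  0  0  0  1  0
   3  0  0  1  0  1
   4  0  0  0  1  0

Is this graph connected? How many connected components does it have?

Checking connectivity: the graph has 2 connected component(s).
Components: [[0, 1], [2, 3, 4]]. The graph is NOT connected.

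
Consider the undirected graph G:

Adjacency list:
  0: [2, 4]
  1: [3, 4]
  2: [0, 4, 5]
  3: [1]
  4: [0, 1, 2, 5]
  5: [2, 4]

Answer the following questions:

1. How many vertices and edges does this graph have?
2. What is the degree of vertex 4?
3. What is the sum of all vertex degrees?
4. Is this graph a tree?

Count: 6 vertices, 7 edges.
Vertex 4 has neighbors [0, 1, 2, 5], degree = 4.
Handshaking lemma: 2 * 7 = 14.
A tree on 6 vertices has 5 edges. This graph has 7 edges (2 extra). Not a tree.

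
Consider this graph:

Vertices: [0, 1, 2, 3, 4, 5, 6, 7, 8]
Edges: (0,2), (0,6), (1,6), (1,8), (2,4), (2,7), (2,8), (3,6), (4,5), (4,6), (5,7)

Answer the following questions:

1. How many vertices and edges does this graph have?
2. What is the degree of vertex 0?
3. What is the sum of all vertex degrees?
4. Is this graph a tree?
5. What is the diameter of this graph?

Count: 9 vertices, 11 edges.
Vertex 0 has neighbors [2, 6], degree = 2.
Handshaking lemma: 2 * 11 = 22.
A tree on 9 vertices has 8 edges. This graph has 11 edges (3 extra). Not a tree.
Diameter (longest shortest path) = 4.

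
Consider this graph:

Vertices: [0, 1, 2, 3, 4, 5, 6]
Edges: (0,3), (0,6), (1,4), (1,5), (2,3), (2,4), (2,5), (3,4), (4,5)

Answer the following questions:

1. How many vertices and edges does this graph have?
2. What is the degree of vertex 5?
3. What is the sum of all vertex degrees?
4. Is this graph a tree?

Count: 7 vertices, 9 edges.
Vertex 5 has neighbors [1, 2, 4], degree = 3.
Handshaking lemma: 2 * 9 = 18.
A tree on 7 vertices has 6 edges. This graph has 9 edges (3 extra). Not a tree.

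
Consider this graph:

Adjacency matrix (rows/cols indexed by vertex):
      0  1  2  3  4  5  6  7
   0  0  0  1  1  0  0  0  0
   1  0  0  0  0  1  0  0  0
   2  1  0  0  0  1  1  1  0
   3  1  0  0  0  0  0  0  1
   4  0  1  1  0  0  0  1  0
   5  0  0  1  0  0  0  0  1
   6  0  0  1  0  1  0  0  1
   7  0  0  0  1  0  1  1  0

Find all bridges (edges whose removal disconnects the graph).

A bridge is an edge whose removal increases the number of connected components.
Bridges found: (1,4)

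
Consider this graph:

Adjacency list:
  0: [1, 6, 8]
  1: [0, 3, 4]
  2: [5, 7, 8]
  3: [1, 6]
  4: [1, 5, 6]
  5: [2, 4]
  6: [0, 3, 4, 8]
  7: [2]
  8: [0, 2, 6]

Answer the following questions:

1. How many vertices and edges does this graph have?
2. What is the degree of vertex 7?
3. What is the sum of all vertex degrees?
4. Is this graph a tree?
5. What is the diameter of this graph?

Count: 9 vertices, 12 edges.
Vertex 7 has neighbors [2], degree = 1.
Handshaking lemma: 2 * 12 = 24.
A tree on 9 vertices has 8 edges. This graph has 12 edges (4 extra). Not a tree.
Diameter (longest shortest path) = 4.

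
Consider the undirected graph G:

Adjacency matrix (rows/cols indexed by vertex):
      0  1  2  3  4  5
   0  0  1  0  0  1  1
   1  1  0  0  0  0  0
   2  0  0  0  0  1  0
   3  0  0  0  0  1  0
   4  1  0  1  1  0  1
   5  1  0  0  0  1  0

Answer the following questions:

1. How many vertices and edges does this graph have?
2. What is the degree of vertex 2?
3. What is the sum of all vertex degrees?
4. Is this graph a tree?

Count: 6 vertices, 6 edges.
Vertex 2 has neighbors [4], degree = 1.
Handshaking lemma: 2 * 6 = 12.
A tree on 6 vertices has 5 edges. This graph has 6 edges (1 extra). Not a tree.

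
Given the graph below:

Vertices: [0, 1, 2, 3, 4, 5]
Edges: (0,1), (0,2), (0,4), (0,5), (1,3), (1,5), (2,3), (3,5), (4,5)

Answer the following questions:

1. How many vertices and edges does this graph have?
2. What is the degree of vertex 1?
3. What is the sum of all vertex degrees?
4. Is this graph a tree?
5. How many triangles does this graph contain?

Count: 6 vertices, 9 edges.
Vertex 1 has neighbors [0, 3, 5], degree = 3.
Handshaking lemma: 2 * 9 = 18.
A tree on 6 vertices has 5 edges. This graph has 9 edges (4 extra). Not a tree.
Number of triangles = 3.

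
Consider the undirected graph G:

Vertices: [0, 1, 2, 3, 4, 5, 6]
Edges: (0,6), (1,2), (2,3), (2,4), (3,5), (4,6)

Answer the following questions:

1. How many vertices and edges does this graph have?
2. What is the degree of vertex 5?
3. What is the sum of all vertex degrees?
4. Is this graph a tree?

Count: 7 vertices, 6 edges.
Vertex 5 has neighbors [3], degree = 1.
Handshaking lemma: 2 * 6 = 12.
A graph is a tree iff it is connected and has exactly n-1 edges. This graph is connected (all 7 vertices in one component) and has 7-1 = 6 edges. It is a tree.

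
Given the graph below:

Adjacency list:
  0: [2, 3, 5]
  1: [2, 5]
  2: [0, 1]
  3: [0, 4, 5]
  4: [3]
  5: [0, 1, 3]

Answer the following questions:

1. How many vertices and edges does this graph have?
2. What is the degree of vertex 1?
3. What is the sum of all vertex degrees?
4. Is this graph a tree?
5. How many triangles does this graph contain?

Count: 6 vertices, 7 edges.
Vertex 1 has neighbors [2, 5], degree = 2.
Handshaking lemma: 2 * 7 = 14.
A tree on 6 vertices has 5 edges. This graph has 7 edges (2 extra). Not a tree.
Number of triangles = 1.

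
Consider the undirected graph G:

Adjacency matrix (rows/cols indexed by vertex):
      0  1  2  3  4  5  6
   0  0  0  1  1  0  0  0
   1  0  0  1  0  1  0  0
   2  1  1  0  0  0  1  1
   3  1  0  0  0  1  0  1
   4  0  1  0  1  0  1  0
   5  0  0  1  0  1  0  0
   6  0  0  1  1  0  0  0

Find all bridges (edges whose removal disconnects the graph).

No bridges found. The graph is 2-edge-connected (no single edge removal disconnects it).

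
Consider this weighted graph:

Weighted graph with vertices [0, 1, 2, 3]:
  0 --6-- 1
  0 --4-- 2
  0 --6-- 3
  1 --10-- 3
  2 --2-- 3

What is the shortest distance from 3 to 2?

Using Dijkstra's algorithm from vertex 3:
Shortest path: 3 -> 2
Total weight: 2 = 2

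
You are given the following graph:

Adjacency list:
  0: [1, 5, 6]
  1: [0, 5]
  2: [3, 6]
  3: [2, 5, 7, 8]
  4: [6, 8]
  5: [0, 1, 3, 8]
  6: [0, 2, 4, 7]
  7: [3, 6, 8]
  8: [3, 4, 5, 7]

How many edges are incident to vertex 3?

Vertex 3 has neighbors [2, 5, 7, 8], so deg(3) = 4.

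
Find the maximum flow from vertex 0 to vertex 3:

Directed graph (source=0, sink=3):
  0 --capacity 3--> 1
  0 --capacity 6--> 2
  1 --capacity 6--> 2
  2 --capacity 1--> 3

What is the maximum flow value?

Computing max flow:
  Flow on (0->1): 1/3
  Flow on (1->2): 1/6
  Flow on (2->3): 1/1
Maximum flow = 1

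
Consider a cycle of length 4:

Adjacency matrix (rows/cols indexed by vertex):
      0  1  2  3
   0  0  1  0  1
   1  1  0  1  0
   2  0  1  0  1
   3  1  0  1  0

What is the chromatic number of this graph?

This is an even cycle (C_4). Even cycles are bipartite.
Chromatic number = 2.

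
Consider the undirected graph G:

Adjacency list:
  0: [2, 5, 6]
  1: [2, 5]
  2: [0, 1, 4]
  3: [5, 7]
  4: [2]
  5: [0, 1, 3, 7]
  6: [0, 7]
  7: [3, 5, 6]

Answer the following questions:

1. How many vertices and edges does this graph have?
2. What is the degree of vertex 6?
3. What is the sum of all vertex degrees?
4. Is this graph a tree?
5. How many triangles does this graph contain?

Count: 8 vertices, 10 edges.
Vertex 6 has neighbors [0, 7], degree = 2.
Handshaking lemma: 2 * 10 = 20.
A tree on 8 vertices has 7 edges. This graph has 10 edges (3 extra). Not a tree.
Number of triangles = 1.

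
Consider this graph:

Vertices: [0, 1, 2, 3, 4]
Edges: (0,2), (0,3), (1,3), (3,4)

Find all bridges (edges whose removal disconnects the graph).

A bridge is an edge whose removal increases the number of connected components.
Bridges found: (0,2), (0,3), (1,3), (3,4)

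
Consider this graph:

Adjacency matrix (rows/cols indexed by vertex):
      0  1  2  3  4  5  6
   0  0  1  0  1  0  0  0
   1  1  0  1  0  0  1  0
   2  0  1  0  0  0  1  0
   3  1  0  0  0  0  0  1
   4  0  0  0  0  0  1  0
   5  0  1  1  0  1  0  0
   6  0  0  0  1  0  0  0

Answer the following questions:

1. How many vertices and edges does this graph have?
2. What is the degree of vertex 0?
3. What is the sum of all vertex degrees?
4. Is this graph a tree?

Count: 7 vertices, 7 edges.
Vertex 0 has neighbors [1, 3], degree = 2.
Handshaking lemma: 2 * 7 = 14.
A tree on 7 vertices has 6 edges. This graph has 7 edges (1 extra). Not a tree.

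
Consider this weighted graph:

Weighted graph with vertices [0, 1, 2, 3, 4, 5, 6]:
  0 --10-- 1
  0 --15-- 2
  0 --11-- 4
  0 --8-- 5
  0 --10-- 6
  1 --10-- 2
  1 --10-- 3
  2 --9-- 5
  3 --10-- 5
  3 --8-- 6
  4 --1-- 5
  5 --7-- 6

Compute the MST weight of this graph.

Applying Kruskal's algorithm (sort edges by weight, add if no cycle):
  Add (4,5) w=1
  Add (5,6) w=7
  Add (0,5) w=8
  Add (3,6) w=8
  Add (2,5) w=9
  Skip (0,6) w=10 (creates cycle)
  Add (0,1) w=10
  Skip (1,3) w=10 (creates cycle)
  Skip (1,2) w=10 (creates cycle)
  Skip (3,5) w=10 (creates cycle)
  Skip (0,4) w=11 (creates cycle)
  Skip (0,2) w=15 (creates cycle)
MST weight = 43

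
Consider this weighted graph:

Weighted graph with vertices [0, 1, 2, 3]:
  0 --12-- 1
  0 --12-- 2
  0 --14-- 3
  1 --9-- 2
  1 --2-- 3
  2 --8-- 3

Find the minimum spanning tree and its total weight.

Applying Kruskal's algorithm (sort edges by weight, add if no cycle):
  Add (1,3) w=2
  Add (2,3) w=8
  Skip (1,2) w=9 (creates cycle)
  Add (0,2) w=12
  Skip (0,1) w=12 (creates cycle)
  Skip (0,3) w=14 (creates cycle)
MST weight = 22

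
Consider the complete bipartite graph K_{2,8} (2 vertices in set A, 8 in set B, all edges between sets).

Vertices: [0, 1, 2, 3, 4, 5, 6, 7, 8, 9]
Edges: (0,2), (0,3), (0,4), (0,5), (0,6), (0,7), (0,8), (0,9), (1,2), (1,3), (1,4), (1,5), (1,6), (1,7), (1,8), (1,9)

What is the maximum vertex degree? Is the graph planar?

Set-A vertices have degree 8; set-B vertices have degree 2. Maximum degree = max(2,8) = 8.
min(2,8) <= 2, so K_{2,8} avoids a K_{3,3} subdivision and is planar.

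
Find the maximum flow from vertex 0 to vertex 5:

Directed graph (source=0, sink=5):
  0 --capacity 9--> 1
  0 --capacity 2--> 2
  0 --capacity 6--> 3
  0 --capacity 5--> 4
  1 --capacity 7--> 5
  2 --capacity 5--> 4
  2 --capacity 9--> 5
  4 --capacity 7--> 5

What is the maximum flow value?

Computing max flow:
  Flow on (0->1): 7/9
  Flow on (0->2): 2/2
  Flow on (0->4): 5/5
  Flow on (1->5): 7/7
  Flow on (2->5): 2/9
  Flow on (4->5): 5/7
Maximum flow = 14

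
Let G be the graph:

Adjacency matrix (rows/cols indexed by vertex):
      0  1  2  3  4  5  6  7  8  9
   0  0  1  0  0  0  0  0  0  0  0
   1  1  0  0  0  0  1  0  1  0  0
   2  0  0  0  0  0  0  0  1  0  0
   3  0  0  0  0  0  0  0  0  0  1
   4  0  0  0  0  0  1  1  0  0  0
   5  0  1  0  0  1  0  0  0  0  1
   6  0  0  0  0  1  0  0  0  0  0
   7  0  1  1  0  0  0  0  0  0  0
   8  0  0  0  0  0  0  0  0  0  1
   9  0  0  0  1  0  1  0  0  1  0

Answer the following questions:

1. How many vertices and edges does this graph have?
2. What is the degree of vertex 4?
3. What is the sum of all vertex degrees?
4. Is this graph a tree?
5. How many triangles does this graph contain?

Count: 10 vertices, 9 edges.
Vertex 4 has neighbors [5, 6], degree = 2.
Handshaking lemma: 2 * 9 = 18.
A graph is a tree iff it is connected and has exactly n-1 edges. This graph is connected (all 10 vertices in one component) and has 10-1 = 9 edges. It is a tree.
Number of triangles = 0.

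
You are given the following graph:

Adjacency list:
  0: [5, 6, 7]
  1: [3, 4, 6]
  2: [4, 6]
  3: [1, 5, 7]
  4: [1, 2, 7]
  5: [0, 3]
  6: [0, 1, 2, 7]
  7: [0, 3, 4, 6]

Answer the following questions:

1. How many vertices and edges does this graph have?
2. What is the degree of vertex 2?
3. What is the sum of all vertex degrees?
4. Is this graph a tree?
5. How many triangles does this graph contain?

Count: 8 vertices, 12 edges.
Vertex 2 has neighbors [4, 6], degree = 2.
Handshaking lemma: 2 * 12 = 24.
A tree on 8 vertices has 7 edges. This graph has 12 edges (5 extra). Not a tree.
Number of triangles = 1.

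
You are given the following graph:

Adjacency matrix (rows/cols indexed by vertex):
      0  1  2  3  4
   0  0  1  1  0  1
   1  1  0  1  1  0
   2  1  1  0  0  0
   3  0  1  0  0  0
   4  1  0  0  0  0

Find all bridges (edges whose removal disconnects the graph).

A bridge is an edge whose removal increases the number of connected components.
Bridges found: (0,4), (1,3)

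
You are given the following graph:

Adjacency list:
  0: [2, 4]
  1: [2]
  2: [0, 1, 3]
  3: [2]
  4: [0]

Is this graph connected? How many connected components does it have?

Checking connectivity: the graph has 1 connected component(s).
All vertices are reachable from each other. The graph IS connected.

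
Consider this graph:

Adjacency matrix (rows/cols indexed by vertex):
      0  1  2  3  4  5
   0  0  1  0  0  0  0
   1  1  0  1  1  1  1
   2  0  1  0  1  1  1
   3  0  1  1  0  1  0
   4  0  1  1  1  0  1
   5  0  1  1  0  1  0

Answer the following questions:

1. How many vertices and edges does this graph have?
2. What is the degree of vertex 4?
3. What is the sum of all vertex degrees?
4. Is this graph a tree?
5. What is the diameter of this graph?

Count: 6 vertices, 10 edges.
Vertex 4 has neighbors [1, 2, 3, 5], degree = 4.
Handshaking lemma: 2 * 10 = 20.
A tree on 6 vertices has 5 edges. This graph has 10 edges (5 extra). Not a tree.
Diameter (longest shortest path) = 2.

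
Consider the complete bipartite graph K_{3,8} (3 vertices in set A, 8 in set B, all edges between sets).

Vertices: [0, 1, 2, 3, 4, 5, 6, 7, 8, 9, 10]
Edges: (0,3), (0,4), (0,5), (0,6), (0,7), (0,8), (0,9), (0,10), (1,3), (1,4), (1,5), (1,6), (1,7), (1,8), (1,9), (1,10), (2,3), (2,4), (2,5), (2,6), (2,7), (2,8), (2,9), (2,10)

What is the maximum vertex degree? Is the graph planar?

Set-A vertices have degree 8; set-B vertices have degree 3. Maximum degree = max(3,8) = 8.
K_{3,8} contains K_{3,3} as a subgraph (since both sides have >= 3 vertices); by Kuratowski's theorem it is not planar.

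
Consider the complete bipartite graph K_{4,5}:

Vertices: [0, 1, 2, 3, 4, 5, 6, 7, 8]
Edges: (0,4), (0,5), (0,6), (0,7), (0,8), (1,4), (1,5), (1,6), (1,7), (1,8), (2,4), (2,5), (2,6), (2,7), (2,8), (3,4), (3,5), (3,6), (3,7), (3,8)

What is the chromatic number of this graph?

K_{4,5} is bipartite: vertices split into two independent sets of size 4 and 5.
Color one set 0, the other 1. No adjacent vertices share a color.
Chromatic number = 2.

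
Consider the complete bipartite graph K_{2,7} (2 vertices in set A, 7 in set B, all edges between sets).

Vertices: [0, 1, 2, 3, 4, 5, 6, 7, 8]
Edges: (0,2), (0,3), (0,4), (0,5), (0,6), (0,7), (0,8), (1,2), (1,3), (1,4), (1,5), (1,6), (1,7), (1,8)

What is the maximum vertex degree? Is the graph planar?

Set-A vertices have degree 7; set-B vertices have degree 2. Maximum degree = max(2,7) = 7.
min(2,7) <= 2, so K_{2,7} avoids a K_{3,3} subdivision and is planar.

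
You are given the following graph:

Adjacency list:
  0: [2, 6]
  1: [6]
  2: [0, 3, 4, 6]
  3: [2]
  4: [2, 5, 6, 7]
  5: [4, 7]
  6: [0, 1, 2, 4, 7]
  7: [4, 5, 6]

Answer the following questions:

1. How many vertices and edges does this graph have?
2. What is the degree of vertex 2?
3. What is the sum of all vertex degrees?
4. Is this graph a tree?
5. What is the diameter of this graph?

Count: 8 vertices, 11 edges.
Vertex 2 has neighbors [0, 3, 4, 6], degree = 4.
Handshaking lemma: 2 * 11 = 22.
A tree on 8 vertices has 7 edges. This graph has 11 edges (4 extra). Not a tree.
Diameter (longest shortest path) = 3.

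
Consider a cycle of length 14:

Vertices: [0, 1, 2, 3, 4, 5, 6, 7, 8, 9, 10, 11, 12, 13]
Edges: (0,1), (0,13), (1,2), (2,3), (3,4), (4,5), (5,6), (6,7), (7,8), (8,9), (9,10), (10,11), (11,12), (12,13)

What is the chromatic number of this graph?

This is an even cycle (C_14). Even cycles are bipartite.
Chromatic number = 2.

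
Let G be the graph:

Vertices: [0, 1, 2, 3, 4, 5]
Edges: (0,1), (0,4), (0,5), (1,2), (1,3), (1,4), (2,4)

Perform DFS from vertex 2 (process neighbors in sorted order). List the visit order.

DFS from vertex 2 (neighbors processed in ascending order):
Visit order: 2, 1, 0, 4, 5, 3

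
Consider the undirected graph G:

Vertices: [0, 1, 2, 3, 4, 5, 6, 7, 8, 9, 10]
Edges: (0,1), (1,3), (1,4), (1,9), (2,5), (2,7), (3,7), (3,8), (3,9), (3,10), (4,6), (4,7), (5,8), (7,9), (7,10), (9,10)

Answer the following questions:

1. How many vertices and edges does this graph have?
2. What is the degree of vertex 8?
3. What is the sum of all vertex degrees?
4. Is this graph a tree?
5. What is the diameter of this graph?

Count: 11 vertices, 16 edges.
Vertex 8 has neighbors [3, 5], degree = 2.
Handshaking lemma: 2 * 16 = 32.
A tree on 11 vertices has 10 edges. This graph has 16 edges (6 extra). Not a tree.
Diameter (longest shortest path) = 4.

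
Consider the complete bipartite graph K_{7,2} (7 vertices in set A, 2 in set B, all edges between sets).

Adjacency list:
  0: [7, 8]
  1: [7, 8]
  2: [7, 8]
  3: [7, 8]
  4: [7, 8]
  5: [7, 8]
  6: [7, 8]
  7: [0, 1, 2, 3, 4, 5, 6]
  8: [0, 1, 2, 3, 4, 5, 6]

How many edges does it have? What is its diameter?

K_{7,2} has 7 * 2 = 14 edges.
Any vertex reaches any opposite-side vertex in 1 step; same-side vertices reach in 2 steps via any opposite-side vertex.
Diameter = 2.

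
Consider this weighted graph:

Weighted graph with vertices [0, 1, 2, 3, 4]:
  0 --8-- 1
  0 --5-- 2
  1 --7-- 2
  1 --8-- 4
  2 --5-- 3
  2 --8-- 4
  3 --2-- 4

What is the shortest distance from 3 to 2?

Using Dijkstra's algorithm from vertex 3:
Shortest path: 3 -> 2
Total weight: 5 = 5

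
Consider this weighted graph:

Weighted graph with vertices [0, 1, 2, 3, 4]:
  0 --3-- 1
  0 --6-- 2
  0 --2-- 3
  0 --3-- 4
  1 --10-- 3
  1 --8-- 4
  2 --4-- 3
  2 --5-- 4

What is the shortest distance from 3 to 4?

Using Dijkstra's algorithm from vertex 3:
Shortest path: 3 -> 0 -> 4
Total weight: 2 + 3 = 5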